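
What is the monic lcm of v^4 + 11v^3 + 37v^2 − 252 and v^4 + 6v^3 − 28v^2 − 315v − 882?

v^5 + 4v^4 − 40v^3 − 259v^2 − 252v + 1764

Euclidean algorithm in ℚ[v]:
  v^4 + 11v^3 + 37v^2 − 252 = (v^4 + 6v^3 − 28v^2 − 315v − 882) + (5v^3 + 65v^2 + 315v + 630)
  v^4 + 6v^3 − 28v^2 − 315v − 882 = ((1/5)v − 7/5)(5v^3 + 65v^2 + 315v + 630) + (0)
Last nonzero remainder: 5v^3 + 65v^2 + 315v + 630. Dividing through by 5 gives the monic gcd v^3 + 13v^2 + 63v + 126.
Then lcm(f, g) = f·g / gcd(f, g); expanding and making the result monic gives the answer.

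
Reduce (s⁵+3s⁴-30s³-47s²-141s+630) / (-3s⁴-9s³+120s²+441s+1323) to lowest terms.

Euclidean algorithm in ℚ[s]:
  s⁵+3s⁴-30s³-47s²-141s+630 = (-(1/3)s)(-3s⁴-9s³+120s²+441s+1323) + (10s³+100s²+300s+630)
  -3s⁴-9s³+120s²+441s+1323 = (-(3/10)s+21/10)(10s³+100s²+300s+630) + (0)
Last nonzero remainder: 10s³+100s²+300s+630. Dividing through by 10 gives the monic gcd s³+10s²+30s+63.
Cancel s³+10s²+30s+63 from numerator and denominator to get the reduced form.

(-s²+7s-10)/(3s-21)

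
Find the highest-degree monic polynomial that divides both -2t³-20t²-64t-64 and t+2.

t+2

Euclidean algorithm in ℚ[t]:
  -2t³-20t²-64t-64 = (-2t²-16t-32)(t+2) + (0)
The last nonzero remainder t+2 is already monic.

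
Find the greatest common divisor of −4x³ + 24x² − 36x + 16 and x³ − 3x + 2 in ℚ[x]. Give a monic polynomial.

Euclidean algorithm in ℚ[x]:
  −4x³ + 24x² − 36x + 16 = (−4)(x³ − 3x + 2) + (24x² − 48x + 24)
  x³ − 3x + 2 = ((1/24)x + 1/12)(24x² − 48x + 24) + (0)
Last nonzero remainder: 24x² − 48x + 24. Dividing through by 24 gives the monic gcd x² − 2x + 1.

x² − 2x + 1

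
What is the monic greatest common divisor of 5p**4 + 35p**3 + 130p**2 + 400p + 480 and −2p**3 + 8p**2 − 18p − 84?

p + 2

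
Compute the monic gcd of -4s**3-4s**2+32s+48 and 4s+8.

Apply the Euclidean algorithm:
  -4s**3-4s**2+32s+48 = (-s**2+s+6)(4s+8) + (0)
Last nonzero remainder: 4s+8. Dividing through by 4 gives the monic gcd s+2.

s+2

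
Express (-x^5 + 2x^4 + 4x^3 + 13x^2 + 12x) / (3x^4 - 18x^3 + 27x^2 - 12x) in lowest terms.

Euclidean algorithm in ℚ[x]:
  -x^5 + 2x^4 + 4x^3 + 13x^2 + 12x = (-(1/3)x - 4/3)(3x^4 - 18x^3 + 27x^2 - 12x) + (-11x^3 + 45x^2 - 4x)
  3x^4 - 18x^3 + 27x^2 - 12x = (-(3/11)x + 63/121)(-11x^3 + 45x^2 - 4x) + ((300/121)x^2 - (1200/121)x)
  -11x^3 + 45x^2 - 4x = (-(1331/300)x + 121/300)((300/121)x^2 - (1200/121)x) + (0)
Last nonzero remainder: (300/121)x^2 - (1200/121)x. Dividing through by 300/121 gives the monic gcd x^2 - 4x.
Cancel x^2 - 4x from numerator and denominator to get the reduced form.

(-x^3 - 2x^2 - 4x - 3)/(3x^2 - 6x + 3)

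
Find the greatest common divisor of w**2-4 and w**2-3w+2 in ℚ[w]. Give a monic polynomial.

Euclidean algorithm in ℚ[w]:
  w**2-4 = (w**2-3w+2) + (3w-6)
  w**2-3w+2 = ((1/3)w-1/3)(3w-6) + (0)
Last nonzero remainder: 3w-6. Dividing through by 3 gives the monic gcd w-2.

w-2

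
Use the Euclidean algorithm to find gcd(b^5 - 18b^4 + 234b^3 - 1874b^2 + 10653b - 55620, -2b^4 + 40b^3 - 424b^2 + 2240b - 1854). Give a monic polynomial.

Euclidean algorithm in ℚ[b]:
  b^5 - 18b^4 + 234b^3 - 1874b^2 + 10653b - 55620 = (-(1/2)b - 1)(-2b^4 + 40b^3 - 424b^2 + 2240b - 1854) + (62b^3 - 1178b^2 + 11966b - 57474)
  -2b^4 + 40b^3 - 424b^2 + 2240b - 1854 = (-(1/31)b + 1/31)(62b^3 - 1178b^2 + 11966b - 57474) + (0)
Last nonzero remainder: 62b^3 - 1178b^2 + 11966b - 57474. Dividing through by 62 gives the monic gcd b^3 - 19b^2 + 193b - 927.

b^3 - 19b^2 + 193b - 927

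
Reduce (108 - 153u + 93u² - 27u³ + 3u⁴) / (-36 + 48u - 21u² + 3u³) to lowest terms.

By polynomial division,
  3u⁴ - 27u³ + 93u² - 153u + 108 = (u - 2)(3u³ - 21u² + 48u - 36) + (3u² - 21u + 36)
  3u³ - 21u² + 48u - 36 = (u)(3u² - 21u + 36) + (12u - 36)
  3u² - 21u + 36 = ((1/4)u - 1)(12u - 36) + (0)
Last nonzero remainder: 12u - 36. Dividing through by 12 gives the monic gcd u - 3.
Cancel u - 3 from numerator and denominator to get the reduced form.

(-12 + 13u - 6u² + u³)/(4 - 4u + u²)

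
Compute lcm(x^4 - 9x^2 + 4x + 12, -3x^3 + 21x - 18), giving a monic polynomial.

x^5 - x^4 - 9x^3 + 13x^2 + 8x - 12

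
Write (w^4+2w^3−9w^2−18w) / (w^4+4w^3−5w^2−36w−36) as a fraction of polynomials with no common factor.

(w)/(w+2)

Repeated division with remainder:
  w^4+2w^3−9w^2−18w = (w^4+4w^3−5w^2−36w−36) + (−2w^3−4w^2+18w+36)
  w^4+4w^3−5w^2−36w−36 = (−(1/2)w−1)(−2w^3−4w^2+18w+36) + (0)
Last nonzero remainder: −2w^3−4w^2+18w+36. Dividing through by −2 gives the monic gcd w^3+2w^2−9w−18.
Cancel w^3+2w^2−9w−18 from numerator and denominator to get the reduced form.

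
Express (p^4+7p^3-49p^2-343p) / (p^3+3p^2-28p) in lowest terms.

Apply the Euclidean algorithm:
  p^4+7p^3-49p^2-343p = (p+4)(p^3+3p^2-28p) + (-33p^2-231p)
  p^3+3p^2-28p = (-(1/33)p+4/33)(-33p^2-231p) + (0)
Last nonzero remainder: -33p^2-231p. Dividing through by -33 gives the monic gcd p^2+7p.
Cancel p^2+7p from numerator and denominator to get the reduced form.

(p^2-49)/(p-4)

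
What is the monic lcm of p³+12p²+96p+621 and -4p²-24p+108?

Repeated division with remainder:
  p³+12p²+96p+621 = (-(1/4)p-3/2)(-4p²-24p+108) + (87p+783)
  -4p²-24p+108 = (-(4/87)p+4/29)(87p+783) + (0)
Last nonzero remainder: 87p+783. Dividing through by 87 gives the monic gcd p+9.
Then lcm(f, g) = f·g / gcd(f, g); expanding and making the result monic gives the answer.

p⁴+9p³+60p²+333p-1863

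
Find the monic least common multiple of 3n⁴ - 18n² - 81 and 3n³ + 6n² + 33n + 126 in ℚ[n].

n⁶ - n⁵ + 8n⁴ + 6n³ - 111n² + 27n - 378

By polynomial division,
  3n⁴ - 18n² - 81 = (n - 2)(3n³ + 6n² + 33n + 126) + (-39n² - 60n + 171)
  3n³ + 6n² + 33n + 126 = (-(1/13)n - 6/169)(-39n² - 60n + 171) + ((7440/169)n + 22320/169)
  -39n² - 60n + 171 = (-(2197/2480)n + 3211/2480)((7440/169)n + 22320/169) + (0)
Last nonzero remainder: (7440/169)n + 22320/169. Dividing through by 7440/169 gives the monic gcd n + 3.
Then lcm(f, g) = f·g / gcd(f, g); expanding and making the result monic gives the answer.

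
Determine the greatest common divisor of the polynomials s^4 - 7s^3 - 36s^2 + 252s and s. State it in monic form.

s

By polynomial division,
  s^4 - 7s^3 - 36s^2 + 252s = (s^3 - 7s^2 - 36s + 252)(s) + (0)
The last nonzero remainder s is already monic.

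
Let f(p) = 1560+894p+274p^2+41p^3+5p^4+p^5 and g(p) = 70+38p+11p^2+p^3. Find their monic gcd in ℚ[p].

10+4p+p^2

Euclidean algorithm in ℚ[p]:
  p^5+5p^4+41p^3+274p^2+894p+1560 = (p^2-6p+69)(p^3+11p^2+38p+70) + (-327p^2-1308p-3270)
  p^3+11p^2+38p+70 = (-(1/327)p-7/327)(-327p^2-1308p-3270) + (0)
Last nonzero remainder: -327p^2-1308p-3270. Dividing through by -327 gives the monic gcd p^2+4p+10.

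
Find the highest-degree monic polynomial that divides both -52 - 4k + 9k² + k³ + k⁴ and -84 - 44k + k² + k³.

2 + k

Euclidean algorithm in ℚ[k]:
  k⁴ + k³ + 9k² - 4k - 52 = (k)(k³ + k² - 44k - 84) + (53k² + 80k - 52)
  k³ + k² - 44k - 84 = ((1/53)k - 27/2809)(53k² + 80k - 52) + (-(118680/2809)k - 237360/2809)
  53k² + 80k - 52 = (-(148877/118680)k + 36517/59340)(-(118680/2809)k - 237360/2809) + (0)
Last nonzero remainder: -(118680/2809)k - 237360/2809. Dividing through by -118680/2809 gives the monic gcd k + 2.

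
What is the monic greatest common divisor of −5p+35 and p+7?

Repeated division with remainder:
  −5p+35 = (−5)(p+7) + (70)
  p+7 = ((1/70)p+1/10)(70) + (0)
The last nonzero remainder is the constant 70, so the polynomials are coprime and gcd = 1.

1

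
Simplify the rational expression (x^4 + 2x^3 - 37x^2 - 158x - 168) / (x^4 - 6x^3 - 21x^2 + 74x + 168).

Apply the Euclidean algorithm:
  x^4 + 2x^3 - 37x^2 - 158x - 168 = (x^4 - 6x^3 - 21x^2 + 74x + 168) + (8x^3 - 16x^2 - 232x - 336)
  x^4 - 6x^3 - 21x^2 + 74x + 168 = ((1/8)x - 1/2)(8x^3 - 16x^2 - 232x - 336) + (0)
Last nonzero remainder: 8x^3 - 16x^2 - 232x - 336. Dividing through by 8 gives the monic gcd x^3 - 2x^2 - 29x - 42.
Cancel x^3 - 2x^2 - 29x - 42 from numerator and denominator to get the reduced form.

(x + 4)/(x - 4)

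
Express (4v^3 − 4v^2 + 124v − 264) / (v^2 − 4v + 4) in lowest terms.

(4v^2 + 4v + 132)/(v − 2)

By polynomial division,
  4v^3 − 4v^2 + 124v − 264 = (4v + 12)(v^2 − 4v + 4) + (156v − 312)
  v^2 − 4v + 4 = ((1/156)v − 1/78)(156v − 312) + (0)
Last nonzero remainder: 156v − 312. Dividing through by 156 gives the monic gcd v − 2.
Cancel v − 2 from numerator and denominator to get the reduced form.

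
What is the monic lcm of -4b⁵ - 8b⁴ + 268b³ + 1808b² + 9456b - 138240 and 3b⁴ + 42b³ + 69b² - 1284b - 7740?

By polynomial division,
  -4b⁵ - 8b⁴ + 268b³ + 1808b² + 9456b - 138240 = (-(4/3)b + 16)(3b⁴ + 42b³ + 69b² - 1284b - 7740) + (-312b³ - 1008b² + 19680b - 14400)
  3b⁴ + 42b³ + 69b² - 1284b - 7740 = (-(1/104)b - 35/338)(-312b³ - 1008b² + 19680b - 14400) + ((26001/169)b² + (104004/169)b - 1560060/169)
  -312b³ - 1008b² + 19680b - 14400 = (-(17576/8667)b + 13520/8667)((26001/169)b² + (104004/169)b - 1560060/169) + (0)
Last nonzero remainder: (26001/169)b² + (104004/169)b - 1560060/169. Dividing through by 26001/169 gives the monic gcd b² + 4b - 60.
Then lcm(f, g) = f·g / gcd(f, g); expanding and making the result monic gives the answer.

b⁷ + 12b⁶ - 4b⁵ - 1036b⁴ - 9765b³ - 8516b² + 243948b + 1486080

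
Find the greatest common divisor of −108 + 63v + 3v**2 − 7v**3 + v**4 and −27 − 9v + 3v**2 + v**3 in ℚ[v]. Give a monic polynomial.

Euclidean algorithm in ℚ[v]:
  v**4 − 7v**3 + 3v**2 + 63v − 108 = (v − 10)(v**3 + 3v**2 − 9v − 27) + (42v**2 − 378)
  v**3 + 3v**2 − 9v − 27 = ((1/42)v + 1/14)(42v**2 − 378) + (0)
Last nonzero remainder: 42v**2 − 378. Dividing through by 42 gives the monic gcd v**2 − 9.

−9 + v**2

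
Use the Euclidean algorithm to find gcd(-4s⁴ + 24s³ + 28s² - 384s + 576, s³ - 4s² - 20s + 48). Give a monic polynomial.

s + 4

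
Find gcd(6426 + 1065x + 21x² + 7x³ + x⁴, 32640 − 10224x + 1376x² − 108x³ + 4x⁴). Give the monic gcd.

Euclidean algorithm in ℚ[x]:
  x⁴ + 7x³ + 21x² + 1065x + 6426 = (1/4)(4x⁴ − 108x³ + 1376x² − 10224x + 32640) + (34x³ − 323x² + 3621x − 1734)
  4x⁴ − 108x³ + 1376x² − 10224x + 32640 = ((2/17)x − 35/17)(34x³ − 323x² + 3621x − 1734) + (285x² − 2565x + 29070)
  34x³ − 323x² + 3621x − 1734 = ((34/285)x − 17/285)(285x² − 2565x + 29070) + (0)
Last nonzero remainder: 285x² − 2565x + 29070. Dividing through by 285 gives the monic gcd x² − 9x + 102.

102 − 9x + x²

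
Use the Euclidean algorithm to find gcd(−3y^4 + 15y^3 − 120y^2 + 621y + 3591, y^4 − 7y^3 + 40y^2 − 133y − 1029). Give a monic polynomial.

Apply the Euclidean algorithm:
  −3y^4 + 15y^3 − 120y^2 + 621y + 3591 = (−3)(y^4 − 7y^3 + 40y^2 − 133y − 1029) + (−6y^3 + 222y + 504)
  y^4 − 7y^3 + 40y^2 − 133y − 1029 = (−(1/6)y + 7/6)(−6y^3 + 222y + 504) + (77y^2 − 308y − 1617)
  −6y^3 + 222y + 504 = (−(6/77)y − 24/77)(77y^2 − 308y − 1617) + (0)
Last nonzero remainder: 77y^2 − 308y − 1617. Dividing through by 77 gives the monic gcd y^2 − 4y − 21.

y^2 − 4y − 21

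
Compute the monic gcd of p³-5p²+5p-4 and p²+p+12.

1

By polynomial division,
  p³-5p²+5p-4 = (p-6)(p²+p+12) + (-p+68)
  p²+p+12 = (-p-69)(-p+68) + (4704)
  -p+68 = (-(1/4704)p+17/1176)(4704) + (0)
The last nonzero remainder is the constant 4704, so the polynomials are coprime and gcd = 1.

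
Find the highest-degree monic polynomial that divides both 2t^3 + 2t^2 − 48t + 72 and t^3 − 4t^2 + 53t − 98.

By polynomial division,
  2t^3 + 2t^2 − 48t + 72 = (2)(t^3 − 4t^2 + 53t − 98) + (10t^2 − 154t + 268)
  t^3 − 4t^2 + 53t − 98 = ((1/10)t + 57/50)(10t^2 − 154t + 268) + ((5044/25)t − 10088/25)
  10t^2 − 154t + 268 = ((125/2522)t − 1675/2522)((5044/25)t − 10088/25) + (0)
Last nonzero remainder: (5044/25)t − 10088/25. Dividing through by 5044/25 gives the monic gcd t − 2.

t − 2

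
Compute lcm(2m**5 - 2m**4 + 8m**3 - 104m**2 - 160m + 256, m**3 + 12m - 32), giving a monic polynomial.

m**6 - 3m**5 + 6m**4 - 60m**3 + 24m**2 + 288m - 256

Repeated division with remainder:
  2m**5 - 2m**4 + 8m**3 - 104m**2 - 160m + 256 = (2m**2 - 2m - 16)(m**3 + 12m - 32) + (-16m**2 - 32m - 256)
  m**3 + 12m - 32 = (-(1/16)m + 1/8)(-16m**2 - 32m - 256) + (0)
Last nonzero remainder: -16m**2 - 32m - 256. Dividing through by -16 gives the monic gcd m**2 + 2m + 16.
Then lcm(f, g) = f·g / gcd(f, g); expanding and making the result monic gives the answer.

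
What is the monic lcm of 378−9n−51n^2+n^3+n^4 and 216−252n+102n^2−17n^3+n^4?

By polynomial division,
  n^4+n^3−51n^2−9n+378 = (n^4−17n^3+102n^2−252n+216) + (18n^3−153n^2+243n+162)
  n^4−17n^3+102n^2−252n+216 = ((1/18)n−17/36)(18n^3−153n^2+243n+162) + ((65/4)n^2−(585/4)n+585/2)
  18n^3−153n^2+243n+162 = ((72/65)n+36/65)((65/4)n^2−(585/4)n+585/2) + (0)
Last nonzero remainder: (65/4)n^2−(585/4)n+585/2. Dividing through by 65/4 gives the monic gcd n^2−9n+18.
Then lcm(f, g) = f·g / gcd(f, g); expanding and making the result monic gives the answer.

4536−3132n−162n^2+411n^3−47n^4−7n^5+n^6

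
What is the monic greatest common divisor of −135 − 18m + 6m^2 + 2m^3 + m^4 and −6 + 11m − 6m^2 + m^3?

−3 + m

Apply the Euclidean algorithm:
  m^4 + 2m^3 + 6m^2 − 18m − 135 = (m + 8)(m^3 − 6m^2 + 11m − 6) + (43m^2 − 100m − 87)
  m^3 − 6m^2 + 11m − 6 = ((1/43)m − 158/1849)(43m^2 − 100m − 87) + ((8280/1849)m − 24840/1849)
  43m^2 − 100m − 87 = ((79507/8280)m + 53621/8280)((8280/1849)m − 24840/1849) + (0)
Last nonzero remainder: (8280/1849)m − 24840/1849. Dividing through by 8280/1849 gives the monic gcd m − 3.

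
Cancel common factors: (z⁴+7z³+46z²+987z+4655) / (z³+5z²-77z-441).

Apply the Euclidean algorithm:
  z⁴+7z³+46z²+987z+4655 = (z+2)(z³+5z²-77z-441) + (113z²+1582z+5537)
  z³+5z²-77z-441 = ((1/113)z-9/113)(113z²+1582z+5537) + (0)
Last nonzero remainder: 113z²+1582z+5537. Dividing through by 113 gives the monic gcd z²+14z+49.
Cancel z²+14z+49 from numerator and denominator to get the reduced form.

(z²-7z+95)/(z-9)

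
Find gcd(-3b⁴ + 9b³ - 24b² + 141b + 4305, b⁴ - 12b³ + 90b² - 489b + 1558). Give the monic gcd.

By polynomial division,
  -3b⁴ + 9b³ - 24b² + 141b + 4305 = (-3)(b⁴ - 12b³ + 90b² - 489b + 1558) + (-27b³ + 246b² - 1326b + 8979)
  b⁴ - 12b³ + 90b² - 489b + 1558 = (-(1/27)b + 26/243)(-27b³ + 246b² - 1326b + 8979) + ((1180/81)b² - (1180/81)b + 48380/81)
  -27b³ + 246b² - 1326b + 8979 = (-(2187/1180)b + 17739/1180)((1180/81)b² - (1180/81)b + 48380/81) + (0)
Last nonzero remainder: (1180/81)b² - (1180/81)b + 48380/81. Dividing through by 1180/81 gives the monic gcd b² - b + 41.

b² - b + 41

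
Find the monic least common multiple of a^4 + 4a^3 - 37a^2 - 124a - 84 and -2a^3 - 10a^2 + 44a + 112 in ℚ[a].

Apply the Euclidean algorithm:
  a^4 + 4a^3 - 37a^2 - 124a - 84 = (-(1/2)a + 1/2)(-2a^3 - 10a^2 + 44a + 112) + (-10a^2 - 90a - 140)
  -2a^3 - 10a^2 + 44a + 112 = ((1/5)a - 4/5)(-10a^2 - 90a - 140) + (0)
Last nonzero remainder: -10a^2 - 90a - 140. Dividing through by -10 gives the monic gcd a^2 + 9a + 14.
Then lcm(f, g) = f·g / gcd(f, g); expanding and making the result monic gives the answer.

a^5 - 53a^3 + 24a^2 + 412a + 336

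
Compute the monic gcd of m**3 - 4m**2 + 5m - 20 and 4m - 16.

m - 4

Euclidean algorithm in ℚ[m]:
  m**3 - 4m**2 + 5m - 20 = ((1/4)m**2 + 5/4)(4m - 16) + (0)
Last nonzero remainder: 4m - 16. Dividing through by 4 gives the monic gcd m - 4.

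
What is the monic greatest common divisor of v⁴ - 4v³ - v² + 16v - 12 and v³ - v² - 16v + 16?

v - 1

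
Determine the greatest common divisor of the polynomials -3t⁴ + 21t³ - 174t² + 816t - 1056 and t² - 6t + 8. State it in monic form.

Euclidean algorithm in ℚ[t]:
  -3t⁴ + 21t³ - 174t² + 816t - 1056 = (-3t² + 3t - 132)(t² - 6t + 8) + (0)
The last nonzero remainder t² - 6t + 8 is already monic.

t² - 6t + 8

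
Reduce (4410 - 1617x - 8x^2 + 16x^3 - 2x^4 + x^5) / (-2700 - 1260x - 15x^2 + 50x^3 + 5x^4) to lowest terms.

Apply the Euclidean algorithm:
  x^5 - 2x^4 + 16x^3 - 8x^2 - 1617x + 4410 = ((1/5)x - 12/5)(5x^4 + 50x^3 - 15x^2 - 1260x - 2700) + (139x^3 + 208x^2 - 4101x - 2070)
  5x^4 + 50x^3 - 15x^2 - 1260x - 2700 = ((5/139)x + 5910/19321)(139x^3 + 208x^2 - 4101x - 2070) + ((1331100/19321)x^2 + (1331100/19321)x - 39933000/19321)
  139x^3 + 208x^2 - 4101x - 2070 = ((2685619/1331100)x + 444383/443700)((1331100/19321)x^2 + (1331100/19321)x - 39933000/19321) + (0)
Last nonzero remainder: (1331100/19321)x^2 + (1331100/19321)x - 39933000/19321. Dividing through by 1331100/19321 gives the monic gcd x^2 + x - 30.
Cancel x^2 + x - 30 from numerator and denominator to get the reduced form.

(-147 + 49x - 3x^2 + x^3)/(90 + 45x + 5x^2)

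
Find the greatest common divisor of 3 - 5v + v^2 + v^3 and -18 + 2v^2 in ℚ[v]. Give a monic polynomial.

Repeated division with remainder:
  v^3 + v^2 - 5v + 3 = ((1/2)v + 1/2)(2v^2 - 18) + (4v + 12)
  2v^2 - 18 = ((1/2)v - 3/2)(4v + 12) + (0)
Last nonzero remainder: 4v + 12. Dividing through by 4 gives the monic gcd v + 3.

3 + v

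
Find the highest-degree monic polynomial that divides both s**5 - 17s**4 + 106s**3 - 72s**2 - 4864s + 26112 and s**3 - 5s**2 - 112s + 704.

Euclidean algorithm in ℚ[s]:
  s**5 - 17s**4 + 106s**3 - 72s**2 - 4864s + 26112 = (s**2 - 12s + 158)(s**3 - 5s**2 - 112s + 704) + (-1330s**2 + 21280s - 85120)
  s**3 - 5s**2 - 112s + 704 = (-(1/1330)s - 11/1330)(-1330s**2 + 21280s - 85120) + (0)
Last nonzero remainder: -1330s**2 + 21280s - 85120. Dividing through by -1330 gives the monic gcd s**2 - 16s + 64.

s**2 - 16s + 64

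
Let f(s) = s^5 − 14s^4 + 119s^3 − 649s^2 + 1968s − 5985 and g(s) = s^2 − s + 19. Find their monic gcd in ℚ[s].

s^2 − s + 19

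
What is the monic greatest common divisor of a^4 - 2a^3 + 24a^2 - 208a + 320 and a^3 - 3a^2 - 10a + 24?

a^2 - 6a + 8

Apply the Euclidean algorithm:
  a^4 - 2a^3 + 24a^2 - 208a + 320 = (a + 1)(a^3 - 3a^2 - 10a + 24) + (37a^2 - 222a + 296)
  a^3 - 3a^2 - 10a + 24 = ((1/37)a + 3/37)(37a^2 - 222a + 296) + (0)
Last nonzero remainder: 37a^2 - 222a + 296. Dividing through by 37 gives the monic gcd a^2 - 6a + 8.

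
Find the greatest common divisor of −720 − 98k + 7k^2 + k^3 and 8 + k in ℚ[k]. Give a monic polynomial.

8 + k

Repeated division with remainder:
  k^3 + 7k^2 − 98k − 720 = (k^2 − k − 90)(k + 8) + (0)
The last nonzero remainder k + 8 is already monic.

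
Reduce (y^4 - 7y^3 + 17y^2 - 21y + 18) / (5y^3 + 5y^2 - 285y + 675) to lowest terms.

(y^3 - 4y^2 + 5y - 6)/(5y^2 + 20y - 225)

Euclidean algorithm in ℚ[y]:
  y^4 - 7y^3 + 17y^2 - 21y + 18 = ((1/5)y - 8/5)(5y^3 + 5y^2 - 285y + 675) + (82y^2 - 612y + 1098)
  5y^3 + 5y^2 - 285y + 675 = ((5/82)y + 1735/3362)(82y^2 - 612y + 1098) + (-(60720/1681)y + 182160/1681)
  82y^2 - 612y + 1098 = (-(68921/30360)y + 102541/10120)(-(60720/1681)y + 182160/1681) + (0)
Last nonzero remainder: -(60720/1681)y + 182160/1681. Dividing through by -60720/1681 gives the monic gcd y - 3.
Cancel y - 3 from numerator and denominator to get the reduced form.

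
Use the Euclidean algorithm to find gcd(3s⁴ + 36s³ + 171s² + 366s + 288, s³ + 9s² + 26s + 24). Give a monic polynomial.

s² + 5s + 6

Repeated division with remainder:
  3s⁴ + 36s³ + 171s² + 366s + 288 = (3s + 9)(s³ + 9s² + 26s + 24) + (12s² + 60s + 72)
  s³ + 9s² + 26s + 24 = ((1/12)s + 1/3)(12s² + 60s + 72) + (0)
Last nonzero remainder: 12s² + 60s + 72. Dividing through by 12 gives the monic gcd s² + 5s + 6.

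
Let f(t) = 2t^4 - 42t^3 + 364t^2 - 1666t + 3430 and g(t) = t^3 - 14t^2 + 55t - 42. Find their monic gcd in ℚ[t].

t - 7

By polynomial division,
  2t^4 - 42t^3 + 364t^2 - 1666t + 3430 = (2t - 14)(t^3 - 14t^2 + 55t - 42) + (58t^2 - 812t + 2842)
  t^3 - 14t^2 + 55t - 42 = ((1/58)t)(58t^2 - 812t + 2842) + (6t - 42)
  58t^2 - 812t + 2842 = ((29/3)t - 203/3)(6t - 42) + (0)
Last nonzero remainder: 6t - 42. Dividing through by 6 gives the monic gcd t - 7.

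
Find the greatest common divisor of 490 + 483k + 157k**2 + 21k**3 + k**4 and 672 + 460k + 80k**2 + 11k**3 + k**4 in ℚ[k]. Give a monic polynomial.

Euclidean algorithm in ℚ[k]:
  k**4 + 21k**3 + 157k**2 + 483k + 490 = (k**4 + 11k**3 + 80k**2 + 460k + 672) + (10k**3 + 77k**2 + 23k − 182)
  k**4 + 11k**3 + 80k**2 + 460k + 672 = ((1/10)k + 33/100)(10k**3 + 77k**2 + 23k − 182) + ((5229/100)k**2 + (47061/100)k + 36603/50)
  10k**3 + 77k**2 + 23k − 182 = ((1000/5229)k − 1300/5229)((5229/100)k**2 + (47061/100)k + 36603/50) + (0)
Last nonzero remainder: (5229/100)k**2 + (47061/100)k + 36603/50. Dividing through by 5229/100 gives the monic gcd k**2 + 9k + 14.

14 + 9k + k**2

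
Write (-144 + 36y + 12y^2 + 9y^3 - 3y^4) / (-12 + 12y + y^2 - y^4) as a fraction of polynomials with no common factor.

By polynomial division,
  -3y^4 + 9y^3 + 12y^2 + 36y - 144 = (3)(-y^4 + y^2 + 12y - 12) + (9y^3 + 9y^2 - 108)
  -y^4 + y^2 + 12y - 12 = (-(1/9)y + 1/9)(9y^3 + 9y^2 - 108) + (0)
Last nonzero remainder: 9y^3 + 9y^2 - 108. Dividing through by 9 gives the monic gcd y^3 + y^2 - 12.
Cancel y^3 + y^2 - 12 from numerator and denominator to get the reduced form.

(-12 + 3y)/(-1 + y)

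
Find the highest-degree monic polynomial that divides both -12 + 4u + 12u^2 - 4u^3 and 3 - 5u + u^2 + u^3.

Apply the Euclidean algorithm:
  -4u^3 + 12u^2 + 4u - 12 = (-4)(u^3 + u^2 - 5u + 3) + (16u^2 - 16u)
  u^3 + u^2 - 5u + 3 = ((1/16)u + 1/8)(16u^2 - 16u) + (-3u + 3)
  16u^2 - 16u = (-(16/3)u)(-3u + 3) + (0)
Last nonzero remainder: -3u + 3. Dividing through by -3 gives the monic gcd u - 1.

-1 + u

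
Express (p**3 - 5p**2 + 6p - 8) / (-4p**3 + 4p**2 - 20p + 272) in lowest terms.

Apply the Euclidean algorithm:
  p**3 - 5p**2 + 6p - 8 = (-1/4)(-4p**3 + 4p**2 - 20p + 272) + (-4p**2 + p + 60)
  -4p**3 + 4p**2 - 20p + 272 = (p - 3/4)(-4p**2 + p + 60) + (-(317/4)p + 317)
  -4p**2 + p + 60 = ((16/317)p + 60/317)(-(317/4)p + 317) + (0)
Last nonzero remainder: -(317/4)p + 317. Dividing through by -317/4 gives the monic gcd p - 4.
Cancel p - 4 from numerator and denominator to get the reduced form.

(-p**2 + p - 2)/(4p**2 + 12p + 68)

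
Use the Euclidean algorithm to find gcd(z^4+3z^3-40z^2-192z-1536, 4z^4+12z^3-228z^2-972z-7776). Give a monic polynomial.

z^2+3z+24

By polynomial division,
  z^4+3z^3-40z^2-192z-1536 = (1/4)(4z^4+12z^3-228z^2-972z-7776) + (17z^2+51z+408)
  4z^4+12z^3-228z^2-972z-7776 = ((4/17)z^2-324/17)(17z^2+51z+408) + (0)
Last nonzero remainder: 17z^2+51z+408. Dividing through by 17 gives the monic gcd z^2+3z+24.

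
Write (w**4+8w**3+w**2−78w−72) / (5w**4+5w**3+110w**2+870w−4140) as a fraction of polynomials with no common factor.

(w**2+5w+4)/(5w**2−10w+230)

Apply the Euclidean algorithm:
  w**4+8w**3+w**2−78w−72 = (1/5)(5w**4+5w**3+110w**2+870w−4140) + (7w**3−21w**2−252w+756)
  5w**4+5w**3+110w**2+870w−4140 = ((5/7)w+20/7)(7w**3−21w**2−252w+756) + (350w**2+1050w−6300)
  7w**3−21w**2−252w+756 = ((1/50)w−3/25)(350w**2+1050w−6300) + (0)
Last nonzero remainder: 350w**2+1050w−6300. Dividing through by 350 gives the monic gcd w**2+3w−18.
Cancel w**2+3w−18 from numerator and denominator to get the reduced form.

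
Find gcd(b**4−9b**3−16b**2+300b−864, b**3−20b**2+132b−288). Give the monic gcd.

Repeated division with remainder:
  b**4−9b**3−16b**2+300b−864 = (b+11)(b**3−20b**2+132b−288) + (72b**2−864b+2304)
  b**3−20b**2+132b−288 = ((1/72)b−1/9)(72b**2−864b+2304) + (4b−32)
  72b**2−864b+2304 = (18b−72)(4b−32) + (0)
Last nonzero remainder: 4b−32. Dividing through by 4 gives the monic gcd b−8.

b−8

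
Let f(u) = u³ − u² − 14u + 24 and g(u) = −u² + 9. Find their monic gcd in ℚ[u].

u − 3

Apply the Euclidean algorithm:
  u³ − u² − 14u + 24 = (−u + 1)(−u² + 9) + (−5u + 15)
  −u² + 9 = ((1/5)u + 3/5)(−5u + 15) + (0)
Last nonzero remainder: −5u + 15. Dividing through by −5 gives the monic gcd u − 3.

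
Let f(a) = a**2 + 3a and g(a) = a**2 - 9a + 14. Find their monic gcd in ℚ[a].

By polynomial division,
  a**2 + 3a = (a**2 - 9a + 14) + (12a - 14)
  a**2 - 9a + 14 = ((1/12)a - 47/72)(12a - 14) + (175/36)
  12a - 14 = ((432/175)a - 72/25)(175/36) + (0)
The last nonzero remainder is the constant 175/36, so the polynomials are coprime and gcd = 1.

1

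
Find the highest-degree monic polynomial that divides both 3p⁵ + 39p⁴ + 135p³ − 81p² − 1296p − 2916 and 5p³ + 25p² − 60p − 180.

p² + 3p − 18

Euclidean algorithm in ℚ[p]:
  3p⁵ + 39p⁴ + 135p³ − 81p² − 1296p − 2916 = ((3/5)p² + (24/5)p + 51/5)(5p³ + 25p² − 60p − 180) + (60p² + 180p − 1080)
  5p³ + 25p² − 60p − 180 = ((1/12)p + 1/6)(60p² + 180p − 1080) + (0)
Last nonzero remainder: 60p² + 180p − 1080. Dividing through by 60 gives the monic gcd p² + 3p − 18.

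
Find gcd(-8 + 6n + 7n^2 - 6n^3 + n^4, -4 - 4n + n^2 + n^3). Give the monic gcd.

By polynomial division,
  n^4 - 6n^3 + 7n^2 + 6n - 8 = (n - 7)(n^3 + n^2 - 4n - 4) + (18n^2 - 18n - 36)
  n^3 + n^2 - 4n - 4 = ((1/18)n + 1/9)(18n^2 - 18n - 36) + (0)
Last nonzero remainder: 18n^2 - 18n - 36. Dividing through by 18 gives the monic gcd n^2 - n - 2.

-2 - n + n^2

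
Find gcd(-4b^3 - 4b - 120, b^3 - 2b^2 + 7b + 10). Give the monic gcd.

By polynomial division,
  -4b^3 - 4b - 120 = (-4)(b^3 - 2b^2 + 7b + 10) + (-8b^2 + 24b - 80)
  b^3 - 2b^2 + 7b + 10 = (-(1/8)b - 1/8)(-8b^2 + 24b - 80) + (0)
Last nonzero remainder: -8b^2 + 24b - 80. Dividing through by -8 gives the monic gcd b^2 - 3b + 10.

b^2 - 3b + 10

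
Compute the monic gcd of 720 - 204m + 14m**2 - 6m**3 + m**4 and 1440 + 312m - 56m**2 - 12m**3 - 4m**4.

-120 + 14m + m**3

Apply the Euclidean algorithm:
  m**4 - 6m**3 + 14m**2 - 204m + 720 = (-1/4)(-4m**4 - 12m**3 - 56m**2 + 312m + 1440) + (-9m**3 - 126m + 1080)
  -4m**4 - 12m**3 - 56m**2 + 312m + 1440 = ((4/9)m + 4/3)(-9m**3 - 126m + 1080) + (0)
Last nonzero remainder: -9m**3 - 126m + 1080. Dividing through by -9 gives the monic gcd m**3 + 14m - 120.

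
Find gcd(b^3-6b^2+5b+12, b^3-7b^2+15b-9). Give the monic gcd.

Euclidean algorithm in ℚ[b]:
  b^3-6b^2+5b+12 = (b^3-7b^2+15b-9) + (b^2-10b+21)
  b^3-7b^2+15b-9 = (b+3)(b^2-10b+21) + (24b-72)
  b^2-10b+21 = ((1/24)b-7/24)(24b-72) + (0)
Last nonzero remainder: 24b-72. Dividing through by 24 gives the monic gcd b-3.

b-3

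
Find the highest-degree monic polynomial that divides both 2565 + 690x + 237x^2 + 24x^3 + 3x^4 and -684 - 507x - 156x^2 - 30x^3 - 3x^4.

19 + 3x + x^2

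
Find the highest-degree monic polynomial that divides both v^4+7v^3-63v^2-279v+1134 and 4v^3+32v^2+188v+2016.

Apply the Euclidean algorithm:
  v^4+7v^3-63v^2-279v+1134 = ((1/4)v-1/4)(4v^3+32v^2+188v+2016) + (-102v^2-736v+1638)
  4v^3+32v^2+188v+2016 = (-(2/51)v-80/2601)(-102v^2-736v+1638) + ((597184/2601)v+597184/289)
  -102v^2-736v+1638 = (-(132651/298592)v+33813/42656)((597184/2601)v+597184/289) + (0)
Last nonzero remainder: (597184/2601)v+597184/289. Dividing through by 597184/2601 gives the monic gcd v+9.

v+9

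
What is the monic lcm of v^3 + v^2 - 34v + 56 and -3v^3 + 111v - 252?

Repeated division with remainder:
  v^3 + v^2 - 34v + 56 = (-1/3)(-3v^3 + 111v - 252) + (v^2 + 3v - 28)
  -3v^3 + 111v - 252 = (-3v + 9)(v^2 + 3v - 28) + (0)
The last nonzero remainder v^2 + 3v - 28 is already monic.
Then lcm(f, g) = f·g / gcd(f, g); expanding and making the result monic gives the answer.

v^4 - 2v^3 - 37v^2 + 158v - 168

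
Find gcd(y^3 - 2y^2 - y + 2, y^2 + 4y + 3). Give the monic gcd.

y + 1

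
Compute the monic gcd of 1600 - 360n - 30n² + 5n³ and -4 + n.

-4 + n

Euclidean algorithm in ℚ[n]:
  5n³ - 30n² - 360n + 1600 = (5n² - 10n - 400)(n - 4) + (0)
The last nonzero remainder n - 4 is already monic.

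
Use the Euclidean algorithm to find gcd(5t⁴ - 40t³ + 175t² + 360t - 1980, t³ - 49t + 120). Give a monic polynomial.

t - 3

Apply the Euclidean algorithm:
  5t⁴ - 40t³ + 175t² + 360t - 1980 = (5t - 40)(t³ - 49t + 120) + (420t² - 2200t + 2820)
  t³ - 49t + 120 = ((1/420)t + 11/882)(420t² - 2200t + 2820) + (-(12470/441)t + 12470/147)
  420t² - 2200t + 2820 = (-(18522/1247)t + 41454/1247)(-(12470/441)t + 12470/147) + (0)
Last nonzero remainder: -(12470/441)t + 12470/147. Dividing through by -12470/441 gives the monic gcd t - 3.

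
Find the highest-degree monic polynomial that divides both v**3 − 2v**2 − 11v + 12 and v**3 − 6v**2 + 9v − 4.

Apply the Euclidean algorithm:
  v**3 − 2v**2 − 11v + 12 = (v**3 − 6v**2 + 9v − 4) + (4v**2 − 20v + 16)
  v**3 − 6v**2 + 9v − 4 = ((1/4)v − 1/4)(4v**2 − 20v + 16) + (0)
Last nonzero remainder: 4v**2 − 20v + 16. Dividing through by 4 gives the monic gcd v**2 − 5v + 4.

v**2 − 5v + 4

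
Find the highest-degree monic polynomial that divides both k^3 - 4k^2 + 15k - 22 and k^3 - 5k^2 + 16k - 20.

Apply the Euclidean algorithm:
  k^3 - 4k^2 + 15k - 22 = (k^3 - 5k^2 + 16k - 20) + (k^2 - k - 2)
  k^3 - 5k^2 + 16k - 20 = (k - 4)(k^2 - k - 2) + (14k - 28)
  k^2 - k - 2 = ((1/14)k + 1/14)(14k - 28) + (0)
Last nonzero remainder: 14k - 28. Dividing through by 14 gives the monic gcd k - 2.

k - 2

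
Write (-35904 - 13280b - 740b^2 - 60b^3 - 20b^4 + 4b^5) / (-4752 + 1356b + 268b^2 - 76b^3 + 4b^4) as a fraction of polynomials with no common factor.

By polynomial division,
  4b^5 - 20b^4 - 60b^3 - 740b^2 - 13280b - 35904 = (b + 14)(4b^4 - 76b^3 + 268b^2 + 1356b - 4752) + (736b^3 - 5848b^2 - 27512b + 30624)
  4b^4 - 76b^3 + 268b^2 + 1356b - 4752 = ((1/184)b - 1017/16928)(736b^3 - 5848b^2 - 27512b + 30624) + ((140049/2116)b^2 - (980343/2116)b - 1540539/529)
  736b^3 - 5848b^2 - 27512b + 30624 = ((1557376/140049)b - 490912/46683)((140049/2116)b^2 - (980343/2116)b - 1540539/529) + (0)
Last nonzero remainder: (140049/2116)b^2 - (980343/2116)b - 1540539/529. Dividing through by 140049/2116 gives the monic gcd b^2 - 7b - 44.
Cancel b^2 - 7b - 44 from numerator and denominator to get the reduced form.

(204 + 43b + 2b^2 + b^3)/(27 - 12b + b^2)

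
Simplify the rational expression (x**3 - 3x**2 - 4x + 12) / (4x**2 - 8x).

Apply the Euclidean algorithm:
  x**3 - 3x**2 - 4x + 12 = ((1/4)x - 1/4)(4x**2 - 8x) + (-6x + 12)
  4x**2 - 8x = (-(2/3)x)(-6x + 12) + (0)
Last nonzero remainder: -6x + 12. Dividing through by -6 gives the monic gcd x - 2.
Cancel x - 2 from numerator and denominator to get the reduced form.

(x**2 - x - 6)/(4x)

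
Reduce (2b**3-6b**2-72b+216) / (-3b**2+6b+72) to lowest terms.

(-2b**2-6b+36)/(3b+12)

Euclidean algorithm in ℚ[b]:
  2b**3-6b**2-72b+216 = (-(2/3)b+2/3)(-3b**2+6b+72) + (-28b+168)
  -3b**2+6b+72 = ((3/28)b+3/7)(-28b+168) + (0)
Last nonzero remainder: -28b+168. Dividing through by -28 gives the monic gcd b-6.
Cancel b-6 from numerator and denominator to get the reduced form.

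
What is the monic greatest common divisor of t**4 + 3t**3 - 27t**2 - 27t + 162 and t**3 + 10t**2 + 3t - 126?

t**2 + 3t - 18

Apply the Euclidean algorithm:
  t**4 + 3t**3 - 27t**2 - 27t + 162 = (t - 7)(t**3 + 10t**2 + 3t - 126) + (40t**2 + 120t - 720)
  t**3 + 10t**2 + 3t - 126 = ((1/40)t + 7/40)(40t**2 + 120t - 720) + (0)
Last nonzero remainder: 40t**2 + 120t - 720. Dividing through by 40 gives the monic gcd t**2 + 3t - 18.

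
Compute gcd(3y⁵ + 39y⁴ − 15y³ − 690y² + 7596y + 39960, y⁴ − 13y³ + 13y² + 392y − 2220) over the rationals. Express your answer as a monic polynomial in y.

y³ − 3y² − 17y + 222

Repeated division with remainder:
  3y⁵ + 39y⁴ − 15y³ − 690y² + 7596y + 39960 = (3y + 78)(y⁴ − 13y³ + 13y² + 392y − 2220) + (960y³ − 2880y² − 16320y + 213120)
  y⁴ − 13y³ + 13y² + 392y − 2220 = ((1/960)y − 1/96)(960y³ − 2880y² − 16320y + 213120) + (0)
Last nonzero remainder: 960y³ − 2880y² − 16320y + 213120. Dividing through by 960 gives the monic gcd y³ − 3y² − 17y + 222.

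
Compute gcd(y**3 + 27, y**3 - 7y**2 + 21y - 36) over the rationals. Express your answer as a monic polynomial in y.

Apply the Euclidean algorithm:
  y**3 + 27 = (y**3 - 7y**2 + 21y - 36) + (7y**2 - 21y + 63)
  y**3 - 7y**2 + 21y - 36 = ((1/7)y - 4/7)(7y**2 - 21y + 63) + (0)
Last nonzero remainder: 7y**2 - 21y + 63. Dividing through by 7 gives the monic gcd y**2 - 3y + 9.

y**2 - 3y + 9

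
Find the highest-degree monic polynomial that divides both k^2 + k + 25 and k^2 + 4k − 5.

Euclidean algorithm in ℚ[k]:
  k^2 + k + 25 = (k^2 + 4k − 5) + (−3k + 30)
  k^2 + 4k − 5 = (−(1/3)k − 14/3)(−3k + 30) + (135)
  −3k + 30 = (−(1/45)k + 2/9)(135) + (0)
The last nonzero remainder is the constant 135, so the polynomials are coprime and gcd = 1.

1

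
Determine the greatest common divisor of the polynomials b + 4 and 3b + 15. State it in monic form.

1

Euclidean algorithm in ℚ[b]:
  b + 4 = (1/3)(3b + 15) + (-1)
  3b + 15 = (-3b - 15)(-1) + (0)
The last nonzero remainder is the constant -1, so the polynomials are coprime and gcd = 1.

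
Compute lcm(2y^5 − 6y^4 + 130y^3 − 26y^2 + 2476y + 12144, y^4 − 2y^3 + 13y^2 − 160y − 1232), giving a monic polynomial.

Apply the Euclidean algorithm:
  2y^5 − 6y^4 + 130y^3 − 26y^2 + 2476y + 12144 = (2y − 2)(y^4 − 2y^3 + 13y^2 − 160y − 1232) + (100y^3 + 320y^2 + 4620y + 9680)
  y^4 − 2y^3 + 13y^2 − 160y − 1232 = ((1/100)y − 13/250)(100y^3 + 320y^2 + 4620y + 9680) + (−(414/25)y^2 − (414/25)y − 18216/25)
  100y^3 + 320y^2 + 4620y + 9680 = (−(1250/207)y − 2750/207)(−(414/25)y^2 − (414/25)y − 18216/25) + (0)
Last nonzero remainder: −(414/25)y^2 − (414/25)y − 18216/25. Dividing through by −414/25 gives the monic gcd y^2 + y + 44.
Then lcm(f, g) = f·g / gcd(f, g); expanding and making the result monic gives the answer.

y^7 − 6y^6 + 46y^5 − 124y^4 − 543y^3 + 2722y^2 − 52880y − 170016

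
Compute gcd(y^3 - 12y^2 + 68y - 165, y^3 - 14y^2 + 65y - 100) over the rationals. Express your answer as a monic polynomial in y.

y - 5

Repeated division with remainder:
  y^3 - 12y^2 + 68y - 165 = (y^3 - 14y^2 + 65y - 100) + (2y^2 + 3y - 65)
  y^3 - 14y^2 + 65y - 100 = ((1/2)y - 31/4)(2y^2 + 3y - 65) + ((483/4)y - 2415/4)
  2y^2 + 3y - 65 = ((8/483)y + 52/483)((483/4)y - 2415/4) + (0)
Last nonzero remainder: (483/4)y - 2415/4. Dividing through by 483/4 gives the monic gcd y - 5.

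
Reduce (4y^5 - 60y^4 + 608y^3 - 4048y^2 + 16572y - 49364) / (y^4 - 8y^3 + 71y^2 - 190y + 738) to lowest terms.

Euclidean algorithm in ℚ[y]:
  4y^5 - 60y^4 + 608y^3 - 4048y^2 + 16572y - 49364 = (4y - 28)(y^4 - 8y^3 + 71y^2 - 190y + 738) + (100y^3 - 1300y^2 + 8300y - 28700)
  y^4 - 8y^3 + 71y^2 - 190y + 738 = ((1/100)y + 1/20)(100y^3 - 1300y^2 + 8300y - 28700) + (53y^2 - 318y + 2173)
  100y^3 - 1300y^2 + 8300y - 28700 = ((100/53)y - 700/53)(53y^2 - 318y + 2173) + (0)
Last nonzero remainder: 53y^2 - 318y + 2173. Dividing through by 53 gives the monic gcd y^2 - 6y + 41.
Cancel y^2 - 6y + 41 from numerator and denominator to get the reduced form.

(4y^3 - 36y^2 + 228y - 1204)/(y^2 - 2y + 18)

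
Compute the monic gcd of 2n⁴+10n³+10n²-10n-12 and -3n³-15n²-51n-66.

n+2

Apply the Euclidean algorithm:
  2n⁴+10n³+10n²-10n-12 = (-(2/3)n)(-3n³-15n²-51n-66) + (-24n²-54n-12)
  -3n³-15n²-51n-66 = ((1/8)n+11/32)(-24n²-54n-12) + (-(495/16)n-495/8)
  -24n²-54n-12 = ((128/165)n+32/165)(-(495/16)n-495/8) + (0)
Last nonzero remainder: -(495/16)n-495/8. Dividing through by -495/16 gives the monic gcd n+2.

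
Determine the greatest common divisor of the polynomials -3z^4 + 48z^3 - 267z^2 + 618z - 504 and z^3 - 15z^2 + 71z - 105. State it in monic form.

z^2 - 10z + 21

By polynomial division,
  -3z^4 + 48z^3 - 267z^2 + 618z - 504 = (-3z + 3)(z^3 - 15z^2 + 71z - 105) + (-9z^2 + 90z - 189)
  z^3 - 15z^2 + 71z - 105 = (-(1/9)z + 5/9)(-9z^2 + 90z - 189) + (0)
Last nonzero remainder: -9z^2 + 90z - 189. Dividing through by -9 gives the monic gcd z^2 - 10z + 21.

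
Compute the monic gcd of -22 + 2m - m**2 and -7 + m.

Euclidean algorithm in ℚ[m]:
  -m**2 + 2m - 22 = (-m - 5)(m - 7) + (-57)
  m - 7 = (-(1/57)m + 7/57)(-57) + (0)
The last nonzero remainder is the constant -57, so the polynomials are coprime and gcd = 1.

1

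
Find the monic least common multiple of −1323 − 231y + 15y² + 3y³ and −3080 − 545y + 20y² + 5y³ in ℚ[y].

Apply the Euclidean algorithm:
  3y³ + 15y² − 231y − 1323 = (3/5)(5y³ + 20y² − 545y − 3080) + (3y² + 96y + 525)
  5y³ + 20y² − 545y − 3080 = ((5/3)y − 140/3)(3y² + 96y + 525) + (3060y + 21420)
  3y² + 96y + 525 = ((1/1020)y + 5/204)(3060y + 21420) + (0)
Last nonzero remainder: 3060y + 21420. Dividing through by 3060 gives the monic gcd y + 7.
Then lcm(f, g) = f·g / gcd(f, g); expanding and making the result monic gives the answer.

38808 + 8099y − 650y² − 180y³ + 2y⁴ + y⁵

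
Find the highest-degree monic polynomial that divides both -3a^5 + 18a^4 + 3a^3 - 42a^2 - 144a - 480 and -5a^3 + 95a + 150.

Apply the Euclidean algorithm:
  -3a^5 + 18a^4 + 3a^3 - 42a^2 - 144a - 480 = ((3/5)a^2 - (18/5)a + 54/5)(-5a^3 + 95a + 150) + (210a^2 - 630a - 2100)
  -5a^3 + 95a + 150 = (-(1/42)a - 1/14)(210a^2 - 630a - 2100) + (0)
Last nonzero remainder: 210a^2 - 630a - 2100. Dividing through by 210 gives the monic gcd a^2 - 3a - 10.

a^2 - 3a - 10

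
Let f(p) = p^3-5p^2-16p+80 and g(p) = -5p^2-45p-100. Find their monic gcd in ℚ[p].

Repeated division with remainder:
  p^3-5p^2-16p+80 = (-(1/5)p+14/5)(-5p^2-45p-100) + (90p+360)
  -5p^2-45p-100 = (-(1/18)p-5/18)(90p+360) + (0)
Last nonzero remainder: 90p+360. Dividing through by 90 gives the monic gcd p+4.

p+4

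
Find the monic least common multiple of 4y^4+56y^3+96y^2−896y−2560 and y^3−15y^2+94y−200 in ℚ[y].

Repeated division with remainder:
  4y^4+56y^3+96y^2−896y−2560 = (4y+116)(y^3−15y^2+94y−200) + (1460y^2−11000y+20640)
  y^3−15y^2+94y−200 = ((1/1460)y−109/21316)(1460y^2−11000y+20640) + ((125840/5329)y−503360/5329)
  1460y^2−11000y+20640 = ((389017/6292)y−687441/3146)((125840/5329)y−503360/5329) + (0)
Last nonzero remainder: (125840/5329)y−503360/5329. Dividing through by 125840/5329 gives the monic gcd y−4.
Then lcm(f, g) = f·g / gcd(f, g); expanding and making the result monic gives the answer.

y^6+3y^5−80y^4+212y^3+3024y^2−4160y−32000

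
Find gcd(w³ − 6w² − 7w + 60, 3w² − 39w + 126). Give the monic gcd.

1

Repeated division with remainder:
  w³ − 6w² − 7w + 60 = ((1/3)w + 7/3)(3w² − 39w + 126) + (42w − 234)
  3w² − 39w + 126 = ((1/14)w − 26/49)(42w − 234) + (90/49)
  42w − 234 = ((343/15)w − 637/5)(90/49) + (0)
The last nonzero remainder is the constant 90/49, so the polynomials are coprime and gcd = 1.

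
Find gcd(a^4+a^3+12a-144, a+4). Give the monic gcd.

a+4

Euclidean algorithm in ℚ[a]:
  a^4+a^3+12a-144 = (a^3-3a^2+12a-36)(a+4) + (0)
The last nonzero remainder a+4 is already monic.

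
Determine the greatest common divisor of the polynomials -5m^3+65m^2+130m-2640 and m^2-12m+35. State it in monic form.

By polynomial division,
  -5m^3+65m^2+130m-2640 = (-5m+5)(m^2-12m+35) + (365m-2815)
  m^2-12m+35 = ((1/365)m-313/26645)(365m-2815) + (10296/5329)
  365m-2815 = ((1945085/10296)m-15001135/10296)(10296/5329) + (0)
The last nonzero remainder is the constant 10296/5329, so the polynomials are coprime and gcd = 1.

1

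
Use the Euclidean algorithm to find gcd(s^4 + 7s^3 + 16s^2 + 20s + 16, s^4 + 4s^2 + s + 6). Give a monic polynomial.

s^2 + s + 2

By polynomial division,
  s^4 + 7s^3 + 16s^2 + 20s + 16 = (s^4 + 4s^2 + s + 6) + (7s^3 + 12s^2 + 19s + 10)
  s^4 + 4s^2 + s + 6 = ((1/7)s - 12/49)(7s^3 + 12s^2 + 19s + 10) + ((207/49)s^2 + (207/49)s + 414/49)
  7s^3 + 12s^2 + 19s + 10 = ((343/207)s + 245/207)((207/49)s^2 + (207/49)s + 414/49) + (0)
Last nonzero remainder: (207/49)s^2 + (207/49)s + 414/49. Dividing through by 207/49 gives the monic gcd s^2 + s + 2.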